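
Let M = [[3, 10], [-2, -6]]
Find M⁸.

[[-1019, -2550], [510, 1276]]

tr M = -3 and det M = 2, so the characteristic polynomial is λ² − (-3)λ + (2) with roots -2 and -1.
Eigenvectors give P = [[-2, 5], [1, -2]] with P⁻¹ = [[2, 5], [1, 2]], and M = P·diag(-2, -1)·P⁻¹.
Then M⁸ = P·diag(256, 1)·P⁻¹ = [[-512, 5], [256, -2]] · [[2, 5], [1, 2]] = [[-1019, -2550], [510, 1276]].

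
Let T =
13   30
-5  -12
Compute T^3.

tr T = 1 and det T = -6, so the characteristic polynomial is λ² − (1)λ + (-6) with roots 3 and -2.
Eigenvectors give P = [[-3, -2], [1, 1]] with P⁻¹ = [[-1, -2], [1, 3]], and T = P·diag(3, -2)·P⁻¹.
Then T^3 = P·diag(27, -8)·P⁻¹ = [[-81, 16], [27, -8]] · [[-1, -2], [1, 3]] = [[97, 210], [-35, -78]].

[[97, 210], [-35, -78]]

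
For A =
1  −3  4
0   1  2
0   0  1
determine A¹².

[[1, −36, −348], [0, 1, 24], [0, 0, 1]]

A = I + N where N = [[0, −3, 4], [0, 0, 2], [0, 0, 0]] is strictly upper-triangular, so N³ = 0.
(I + N)¹² = I + 12·N + 66·N² = [[1, −36, −348], [0, 1, 24], [0, 0, 1]].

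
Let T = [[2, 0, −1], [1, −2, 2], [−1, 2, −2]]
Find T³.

[[8, 4, −9], [13, −34, 36], [−13, 34, −36]]

T² = [[5, −2, 0], [−2, 8, −9], [2, −8, 9]]
T³ = [[8, 4, −9], [13, −34, 36], [−13, 34, −36]]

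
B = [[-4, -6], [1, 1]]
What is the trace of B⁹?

-513

tr B = -3 and det B = 2, so the characteristic polynomial is λ² − (-3)λ + (2) with roots -1 and -2.
Eigenvectors give P = [[-2, 3], [1, -1]] with P⁻¹ = [[1, 3], [1, 2]], and B = P·diag(-1, -2)·P⁻¹.
Then B⁹ = P·diag(-1, -512)·P⁻¹ = [[2, -1536], [-1, 512]] · [[1, 3], [1, 2]] = [[-1534, -3066], [511, 1021]].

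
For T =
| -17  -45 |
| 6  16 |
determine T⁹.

[[-3077, -7695], [1026, 2566]]

tr T = -1 and det T = -2, so the characteristic polynomial is λ² − (-1)λ + (-2) with roots -2 and 1.
Eigenvectors give P = [[3, 5], [-1, -2]] with P⁻¹ = [[2, 5], [-1, -3]], and T = P·diag(-2, 1)·P⁻¹.
Then T⁹ = P·diag(-512, 1)·P⁻¹ = [[-1536, 5], [512, -2]] · [[2, 5], [-1, -3]] = [[-3077, -7695], [1026, 2566]].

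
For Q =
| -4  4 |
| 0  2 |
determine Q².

[[16, -8], [0, 4]]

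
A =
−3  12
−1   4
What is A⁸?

[[−3, 12], [−1, 4]]

A² = A (a projection; rank 1, trace 1), so A⁸ = A.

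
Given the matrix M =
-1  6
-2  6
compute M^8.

[[-18659, 37830], [-12610, 25476]]

tr M = 5 and det M = 6, so the characteristic polynomial is λ² − (5)λ + (6) with roots 2 and 3.
Eigenvectors give P = [[2, -3], [1, -2]] with P⁻¹ = [[2, -3], [1, -2]], and M = P·diag(2, 3)·P⁻¹.
Then M^8 = P·diag(256, 6561)·P⁻¹ = [[512, -19683], [256, -13122]] · [[2, -3], [1, -2]] = [[-18659, 37830], [-12610, 25476]].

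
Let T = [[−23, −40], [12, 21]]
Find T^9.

tr T = −2 and det T = −3, so the characteristic polynomial is λ² − (−2)λ + (−3) with roots 1 and −3.
Eigenvectors give P = [[−5, −2], [3, 1]] with P⁻¹ = [[1, 2], [−3, −5]], and T = P·diag(1, −3)·P⁻¹.
Then T^9 = P·diag(1, −19683)·P⁻¹ = [[−5, 39366], [3, −19683]] · [[1, 2], [−3, −5]] = [[−118103, −196840], [59052, 98421]].

[[−118103, −196840], [59052, 98421]]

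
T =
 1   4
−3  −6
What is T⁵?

tr T = −5 and det T = 6, so the characteristic polynomial is λ² − (−5)λ + (6) with roots −2 and −3.
Eigenvectors give P = [[4, −1], [−3, 1]] with P⁻¹ = [[1, 1], [3, 4]], and T = P·diag(−2, −3)·P⁻¹.
Then T⁵ = P·diag(−32, −243)·P⁻¹ = [[−128, 243], [96, −243]] · [[1, 1], [3, 4]] = [[601, 844], [−633, −876]].

[[601, 844], [−633, −876]]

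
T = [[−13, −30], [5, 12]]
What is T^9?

tr T = −1 and det T = −6, so the characteristic polynomial is λ² − (−1)λ + (−6) with roots −3 and 2.
Eigenvectors give P = [[3, −2], [−1, 1]] with P⁻¹ = [[1, 2], [1, 3]], and T = P·diag(−3, 2)·P⁻¹.
Then T^9 = P·diag(−19683, 512)·P⁻¹ = [[−59049, −1024], [19683, 512]] · [[1, 2], [1, 3]] = [[−60073, −121170], [20195, 40902]].

[[−60073, −121170], [20195, 40902]]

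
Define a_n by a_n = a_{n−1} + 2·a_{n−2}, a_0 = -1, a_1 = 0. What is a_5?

With companion matrix M = [[1, 2], [1, 0]], [a_n, a_{n−1}]ᵀ = M·[a_{n−1}, a_{n−2}]ᵀ, so [a_5, a_4]ᵀ = M^4·[a_1, a_0]ᵀ.
M^4 = [[11, 10], [5, 6]], giving [a_5, a_4]ᵀ = [[-10], [-6]].

-10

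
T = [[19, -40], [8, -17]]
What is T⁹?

tr T = 2 and det T = -3, so the characteristic polynomial is λ² − (2)λ + (-3) with roots -1 and 3.
Eigenvectors give P = [[2, -5], [1, -2]] with P⁻¹ = [[-2, 5], [-1, 2]], and T = P·diag(-1, 3)·P⁻¹.
Then T⁹ = P·diag(-1, 19683)·P⁻¹ = [[-2, -98415], [-1, -39366]] · [[-2, 5], [-1, 2]] = [[98419, -196840], [39368, -78737]].

[[98419, -196840], [39368, -78737]]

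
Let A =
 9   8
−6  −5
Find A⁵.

tr A = 4 and det A = 3, so the characteristic polynomial is λ² − (4)λ + (3) with roots 1 and 3.
Eigenvectors give P = [[1, −4], [−1, 3]] with P⁻¹ = [[−3, −4], [−1, −1]], and A = P·diag(1, 3)·P⁻¹.
Then A⁵ = P·diag(1, 243)·P⁻¹ = [[1, −972], [−1, 729]] · [[−3, −4], [−1, −1]] = [[969, 968], [−726, −725]].

[[969, 968], [−726, −725]]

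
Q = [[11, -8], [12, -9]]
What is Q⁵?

[[731, -488], [732, -489]]

tr Q = 2 and det Q = -3, so the characteristic polynomial is λ² − (2)λ + (-3) with roots -1 and 3.
Eigenvectors give P = [[-2, 1], [-3, 1]] with P⁻¹ = [[1, -1], [3, -2]], and Q = P·diag(-1, 3)·P⁻¹.
Then Q⁵ = P·diag(-1, 243)·P⁻¹ = [[2, 243], [3, 243]] · [[1, -1], [3, -2]] = [[731, -488], [732, -489]].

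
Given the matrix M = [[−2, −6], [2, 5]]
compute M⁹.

tr M = 3 and det M = 2, so the characteristic polynomial is λ² − (3)λ + (2) with roots 1 and 2.
Eigenvectors give P = [[−2, −3], [1, 2]] with P⁻¹ = [[−2, −3], [1, 2]], and M = P·diag(1, 2)·P⁻¹.
Then M⁹ = P·diag(1, 512)·P⁻¹ = [[−2, −1536], [1, 1024]] · [[−2, −3], [1, 2]] = [[−1532, −3066], [1022, 2045]].

[[−1532, −3066], [1022, 2045]]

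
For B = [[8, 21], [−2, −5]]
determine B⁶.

[[442, 1323], [−126, −377]]

tr B = 3 and det B = 2, so the characteristic polynomial is λ² − (3)λ + (2) with roots 1 and 2.
Eigenvectors give P = [[−3, 7], [1, −2]] with P⁻¹ = [[2, 7], [1, 3]], and B = P·diag(1, 2)·P⁻¹.
Then B⁶ = P·diag(1, 64)·P⁻¹ = [[−3, 448], [1, −128]] · [[2, 7], [1, 3]] = [[442, 1323], [−126, −377]].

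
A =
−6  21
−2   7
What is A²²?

[[−6, 21], [−2, 7]]

A² = A (a projection; rank 1, trace 1), so A²² = A.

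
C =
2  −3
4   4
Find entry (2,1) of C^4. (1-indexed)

−96

C^2 = [[−8, −18], [24, 4]]
C^3 = [[−88, −48], [64, −56]]
C^4 = [[−368, 72], [−96, −416]]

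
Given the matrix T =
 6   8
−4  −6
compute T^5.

tr T = 0 and det T = −4, so the characteristic polynomial is λ² − (0)λ + (−4) with roots −2 and 2.
Eigenvectors give P = [[1, 2], [−1, −1]] with P⁻¹ = [[−1, −2], [1, 1]], and T = P·diag(−2, 2)·P⁻¹.
Then T^5 = P·diag(−32, 32)·P⁻¹ = [[−32, 64], [32, −32]] · [[−1, −2], [1, 1]] = [[96, 128], [−64, −96]].

[[96, 128], [−64, −96]]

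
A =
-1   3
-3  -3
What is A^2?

[[-8, -12], [12, 0]]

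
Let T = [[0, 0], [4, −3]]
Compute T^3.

[[0, 0], [36, −27]]

T^2 = [[0, 0], [−12, 9]]
T^3 = [[0, 0], [36, −27]]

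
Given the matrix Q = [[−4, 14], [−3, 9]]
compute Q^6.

tr Q = 5 and det Q = 6, so the characteristic polynomial is λ² − (5)λ + (6) with roots 2 and 3.
Eigenvectors give P = [[7, 2], [3, 1]] with P⁻¹ = [[1, −2], [−3, 7]], and Q = P·diag(2, 3)·P⁻¹.
Then Q^6 = P·diag(64, 729)·P⁻¹ = [[448, 1458], [192, 729]] · [[1, −2], [−3, 7]] = [[−3926, 9310], [−1995, 4719]].

[[−3926, 9310], [−1995, 4719]]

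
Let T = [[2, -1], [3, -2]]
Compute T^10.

T² = I (check: tr T = 0 and det T = -1), so T^10 = I since 10 is even.

[[1, 0], [0, 1]]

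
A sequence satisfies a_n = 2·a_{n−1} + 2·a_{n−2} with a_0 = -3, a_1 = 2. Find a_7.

-64

With companion matrix B = [[2, 2], [1, 0]], [a_n, a_{n−1}]ᵀ = B·[a_{n−1}, a_{n−2}]ᵀ, so [a_7, a_6]ᵀ = B⁶·[a_1, a_0]ᵀ.
B⁶ = [[328, 240], [120, 88]], giving [a_7, a_6]ᵀ = [[-64], [-24]].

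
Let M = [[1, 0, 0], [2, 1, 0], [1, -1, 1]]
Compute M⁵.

M = I + N where N = [[0, 0, 0], [2, 0, 0], [1, -1, 0]] is strictly lower-triangular, so N³ = 0.
(I + N)⁵ = I + 5·N + 10·N² = [[1, 0, 0], [10, 1, 0], [-15, -5, 1]].

[[1, 0, 0], [10, 1, 0], [-15, -5, 1]]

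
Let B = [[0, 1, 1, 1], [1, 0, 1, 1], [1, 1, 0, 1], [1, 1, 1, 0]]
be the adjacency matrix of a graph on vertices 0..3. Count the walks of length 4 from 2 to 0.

The number of length-4 walks from vertex 2 to vertex 0 is entry (2,0) of B^4, where B is the adjacency matrix.
B^2 = [[3, 2, 2, 2], [2, 3, 2, 2], [2, 2, 3, 2], [2, 2, 2, 3]]
B^3 = [[6, 7, 7, 7], [7, 6, 7, 7], [7, 7, 6, 7], [7, 7, 7, 6]]
B^4 = [[21, 20, 20, 20], [20, 21, 20, 20], [20, 20, 21, 20], [20, 20, 20, 21]]

20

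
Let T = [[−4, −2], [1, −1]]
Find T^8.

[[12866, 12610], [−6305, −6049]]

tr T = −5 and det T = 6, so the characteristic polynomial is λ² − (−5)λ + (6) with roots −2 and −3.
Eigenvectors give P = [[−1, −2], [1, 1]] with P⁻¹ = [[1, 2], [−1, −1]], and T = P·diag(−2, −3)·P⁻¹.
Then T^8 = P·diag(256, 6561)·P⁻¹ = [[−256, −13122], [256, 6561]] · [[1, 2], [−1, −1]] = [[12866, 12610], [−6305, −6049]].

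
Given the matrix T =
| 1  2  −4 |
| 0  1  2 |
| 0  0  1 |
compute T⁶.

T = I + N where N = [[0, 2, −4], [0, 0, 2], [0, 0, 0]] is strictly upper-triangular, so N³ = 0.
(I + N)⁶ = I + 6·N + 15·N² = [[1, 12, 36], [0, 1, 12], [0, 0, 1]].

[[1, 12, 36], [0, 1, 12], [0, 0, 1]]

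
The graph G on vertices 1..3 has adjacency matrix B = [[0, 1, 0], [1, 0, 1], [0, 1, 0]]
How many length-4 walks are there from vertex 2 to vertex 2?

The number of length-4 walks from vertex 2 to vertex 2 is entry (2,2) of B^4, where B is the adjacency matrix.
B^2 = [[1, 0, 1], [0, 2, 0], [1, 0, 1]]
B^3 = [[0, 2, 0], [2, 0, 2], [0, 2, 0]]
B^4 = [[2, 0, 2], [0, 4, 0], [2, 0, 2]]

4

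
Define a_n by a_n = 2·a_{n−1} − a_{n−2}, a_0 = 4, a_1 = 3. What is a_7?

With companion matrix A = [[2, −1], [1, 0]], [a_n, a_{n−1}]ᵀ = A·[a_{n−1}, a_{n−2}]ᵀ, so [a_7, a_6]ᵀ = A⁶·[a_1, a_0]ᵀ.
A⁶ = [[7, −6], [6, −5]], giving [a_7, a_6]ᵀ = [[−3], [−2]].

−3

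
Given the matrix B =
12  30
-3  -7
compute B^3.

tr B = 5 and det B = 6, so the characteristic polynomial is λ² − (5)λ + (6) with roots 3 and 2.
Eigenvectors give P = [[10, -3], [-3, 1]] with P⁻¹ = [[1, 3], [3, 10]], and B = P·diag(3, 2)·P⁻¹.
Then B^3 = P·diag(27, 8)·P⁻¹ = [[270, -24], [-81, 8]] · [[1, 3], [3, 10]] = [[198, 570], [-57, -163]].

[[198, 570], [-57, -163]]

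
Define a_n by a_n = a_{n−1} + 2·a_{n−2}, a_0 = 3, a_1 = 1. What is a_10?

1367

With companion matrix C = [[1, 2], [1, 0]], [a_n, a_{n−1}]ᵀ = C·[a_{n−1}, a_{n−2}]ᵀ, so [a_10, a_9]ᵀ = C⁹·[a_1, a_0]ᵀ.
C⁹ = [[341, 342], [171, 170]], giving [a_10, a_9]ᵀ = [[1367], [681]].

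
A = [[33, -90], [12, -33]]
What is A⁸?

[[6561, 0], [0, 6561]]

tr A = 0 and det A = -9, so the characteristic polynomial is λ² − (0)λ + (-9) with roots 3 and -3.
Eigenvectors give P = [[3, 5], [1, 2]] with P⁻¹ = [[2, -5], [-1, 3]], and A = P·diag(3, -3)·P⁻¹.
Then A⁸ = P·diag(6561, 6561)·P⁻¹ = [[19683, 32805], [6561, 13122]] · [[2, -5], [-1, 3]] = [[6561, 0], [0, 6561]].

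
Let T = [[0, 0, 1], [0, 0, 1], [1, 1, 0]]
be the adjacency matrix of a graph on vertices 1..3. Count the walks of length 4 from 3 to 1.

0

The number of length-4 walks from vertex 3 to vertex 1 is entry (3,1) of T⁴, where T is the adjacency matrix.
T² = [[1, 1, 0], [1, 1, 0], [0, 0, 2]]
T³ = [[0, 0, 2], [0, 0, 2], [2, 2, 0]]
T⁴ = [[2, 2, 0], [2, 2, 0], [0, 0, 4]]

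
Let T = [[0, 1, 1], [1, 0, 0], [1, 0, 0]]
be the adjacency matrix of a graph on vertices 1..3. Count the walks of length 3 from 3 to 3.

The number of length-3 walks from vertex 3 to vertex 3 is entry (3,3) of T³, where T is the adjacency matrix.
T² = [[2, 0, 0], [0, 1, 1], [0, 1, 1]]
T³ = [[0, 2, 2], [2, 0, 0], [2, 0, 0]]

0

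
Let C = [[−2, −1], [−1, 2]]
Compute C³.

[[−10, −5], [−5, 10]]

C² = [[5, 0], [0, 5]]
C³ = [[−10, −5], [−5, 10]]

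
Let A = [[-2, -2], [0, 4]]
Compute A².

[[4, -4], [0, 16]]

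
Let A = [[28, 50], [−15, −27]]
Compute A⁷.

[[13762, 23150], [−6945, −11703]]

tr A = 1 and det A = −6, so the characteristic polynomial is λ² − (1)λ + (−6) with roots 3 and −2.
Eigenvectors give P = [[−2, −5], [1, 3]] with P⁻¹ = [[−3, −5], [1, 2]], and A = P·diag(3, −2)·P⁻¹.
Then A⁷ = P·diag(2187, −128)·P⁻¹ = [[−4374, 640], [2187, −384]] · [[−3, −5], [1, 2]] = [[13762, 23150], [−6945, −11703]].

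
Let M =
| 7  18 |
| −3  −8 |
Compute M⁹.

[[1027, 3078], [−513, −1538]]

tr M = −1 and det M = −2, so the characteristic polynomial is λ² − (−1)λ + (−2) with roots 1 and −2.
Eigenvectors give P = [[3, 2], [−1, −1]] with P⁻¹ = [[1, 2], [−1, −3]], and M = P·diag(1, −2)·P⁻¹.
Then M⁹ = P·diag(1, −512)·P⁻¹ = [[3, −1024], [−1, 512]] · [[1, 2], [−1, −3]] = [[1027, 3078], [−513, −1538]].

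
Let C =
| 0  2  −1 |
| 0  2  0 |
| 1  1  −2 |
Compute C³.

[[2, 6, −3], [0, 8, 0], [3, 3, −4]]

C² = [[−1, 3, 2], [0, 4, 0], [−2, 2, 3]]
C³ = [[2, 6, −3], [0, 8, 0], [3, 3, −4]]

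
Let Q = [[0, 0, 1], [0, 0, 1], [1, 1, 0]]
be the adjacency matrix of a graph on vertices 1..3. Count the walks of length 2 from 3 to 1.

0

The number of length-2 walks from vertex 3 to vertex 1 is entry (3,1) of Q², where Q is the adjacency matrix.
Q² = [[1, 1, 0], [1, 1, 0], [0, 0, 2]]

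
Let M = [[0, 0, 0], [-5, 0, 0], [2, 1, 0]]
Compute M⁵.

M is strictly triangular, hence nilpotent: M³ = 0, so M⁵ = 0.

[[0, 0, 0], [0, 0, 0], [0, 0, 0]]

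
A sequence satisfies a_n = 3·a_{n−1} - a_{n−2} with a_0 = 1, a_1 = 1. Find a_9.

With companion matrix C = [[3, -1], [1, 0]], [a_n, a_{n−1}]ᵀ = C·[a_{n−1}, a_{n−2}]ᵀ, so [a_9, a_8]ᵀ = C⁸·[a_1, a_0]ᵀ.
C⁸ = [[2584, -987], [987, -377]], giving [a_9, a_8]ᵀ = [[1597], [610]].

1597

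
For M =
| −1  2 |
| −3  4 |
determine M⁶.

tr M = 3 and det M = 2, so the characteristic polynomial is λ² − (3)λ + (2) with roots 1 and 2.
Eigenvectors give P = [[1, 2], [1, 3]] with P⁻¹ = [[3, −2], [−1, 1]], and M = P·diag(1, 2)·P⁻¹.
Then M⁶ = P·diag(1, 64)·P⁻¹ = [[1, 128], [1, 192]] · [[3, −2], [−1, 1]] = [[−125, 126], [−189, 190]].

[[−125, 126], [−189, 190]]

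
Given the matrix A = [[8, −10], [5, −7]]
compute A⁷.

tr A = 1 and det A = −6, so the characteristic polynomial is λ² − (1)λ + (−6) with roots 3 and −2.
Eigenvectors give P = [[2, 1], [1, 1]] with P⁻¹ = [[1, −1], [−1, 2]], and A = P·diag(3, −2)·P⁻¹.
Then A⁷ = P·diag(2187, −128)·P⁻¹ = [[4374, −128], [2187, −128]] · [[1, −1], [−1, 2]] = [[4502, −4630], [2315, −2443]].

[[4502, −4630], [2315, −2443]]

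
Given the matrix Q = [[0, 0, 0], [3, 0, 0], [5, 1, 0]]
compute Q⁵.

Q is strictly triangular, hence nilpotent: Q³ = 0, so Q⁵ = 0.

[[0, 0, 0], [0, 0, 0], [0, 0, 0]]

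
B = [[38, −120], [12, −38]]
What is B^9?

tr B = 0 and det B = −4, so the characteristic polynomial is λ² − (0)λ + (−4) with roots −2 and 2.
Eigenvectors give P = [[3, 10], [1, 3]] with P⁻¹ = [[−3, 10], [1, −3]], and B = P·diag(−2, 2)·P⁻¹.
Then B^9 = P·diag(−512, 512)·P⁻¹ = [[−1536, 5120], [−512, 1536]] · [[−3, 10], [1, −3]] = [[9728, −30720], [3072, −9728]].

[[9728, −30720], [3072, −9728]]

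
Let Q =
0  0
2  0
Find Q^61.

Q is strictly triangular, hence nilpotent: Q^2 = 0, so Q^61 = 0.

[[0, 0], [0, 0]]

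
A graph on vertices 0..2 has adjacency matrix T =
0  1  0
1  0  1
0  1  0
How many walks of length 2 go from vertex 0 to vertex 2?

1

The number of length-2 walks from vertex 0 to vertex 2 is entry (0,2) of T^2, where T is the adjacency matrix.
T^2 = [[1, 0, 1], [0, 2, 0], [1, 0, 1]]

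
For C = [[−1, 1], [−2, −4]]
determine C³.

[[11, 19], [−38, −46]]

tr C = −5 and det C = 6, so the characteristic polynomial is λ² − (−5)λ + (6) with roots −2 and −3.
Eigenvectors give P = [[−1, −1], [1, 2]] with P⁻¹ = [[−2, −1], [1, 1]], and C = P·diag(−2, −3)·P⁻¹.
Then C³ = P·diag(−8, −27)·P⁻¹ = [[8, 27], [−8, −54]] · [[−2, −1], [1, 1]] = [[11, 19], [−38, −46]].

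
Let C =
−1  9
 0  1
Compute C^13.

[[−1, 9], [0, 1]]

C² = I (check: tr C = 0 and det C = −1), so C^13 = C since 13 is odd.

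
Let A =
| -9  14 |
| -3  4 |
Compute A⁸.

tr A = -5 and det A = 6, so the characteristic polynomial is λ² − (-5)λ + (6) with roots -3 and -2.
Eigenvectors give P = [[-7, 2], [-3, 1]] with P⁻¹ = [[-1, 2], [-3, 7]], and A = P·diag(-3, -2)·P⁻¹.
Then A⁸ = P·diag(6561, 256)·P⁻¹ = [[-45927, 512], [-19683, 256]] · [[-1, 2], [-3, 7]] = [[44391, -88270], [18915, -37574]].

[[44391, -88270], [18915, -37574]]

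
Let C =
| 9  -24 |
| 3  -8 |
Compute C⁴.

C² = C (a projection; rank 1, trace 1), so C⁴ = C.

[[9, -24], [3, -8]]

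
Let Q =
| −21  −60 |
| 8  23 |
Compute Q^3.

tr Q = 2 and det Q = −3, so the characteristic polynomial is λ² − (2)λ + (−3) with roots −1 and 3.
Eigenvectors give P = [[−3, 5], [1, −2]] with P⁻¹ = [[−2, −5], [−1, −3]], and Q = P·diag(−1, 3)·P⁻¹.
Then Q^3 = P·diag(−1, 27)·P⁻¹ = [[3, 135], [−1, −54]] · [[−2, −5], [−1, −3]] = [[−141, −420], [56, 167]].

[[−141, −420], [56, 167]]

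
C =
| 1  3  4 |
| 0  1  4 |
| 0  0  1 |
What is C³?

[[1, 9, 48], [0, 1, 12], [0, 0, 1]]

C = I + N where N = [[0, 3, 4], [0, 0, 4], [0, 0, 0]] is strictly upper-triangular, so N³ = 0.
(I + N)³ = I + 3·N + 3·N² = [[1, 9, 48], [0, 1, 12], [0, 0, 1]].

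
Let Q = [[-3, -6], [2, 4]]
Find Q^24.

[[-3, -6], [2, 4]]

Q² = Q (a projection; rank 1, trace 1), so Q^24 = Q.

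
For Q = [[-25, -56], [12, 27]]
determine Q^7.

tr Q = 2 and det Q = -3, so the characteristic polynomial is λ² − (2)λ + (-3) with roots -1 and 3.
Eigenvectors give P = [[7, -2], [-3, 1]] with P⁻¹ = [[1, 2], [3, 7]], and Q = P·diag(-1, 3)·P⁻¹.
Then Q^7 = P·diag(-1, 2187)·P⁻¹ = [[-7, -4374], [3, 2187]] · [[1, 2], [3, 7]] = [[-13129, -30632], [6564, 15315]].

[[-13129, -30632], [6564, 15315]]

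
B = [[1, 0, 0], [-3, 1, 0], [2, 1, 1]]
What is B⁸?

B = I + N where N = [[0, 0, 0], [-3, 0, 0], [2, 1, 0]] is strictly lower-triangular, so N³ = 0.
(I + N)⁸ = I + 8·N + 28·N² = [[1, 0, 0], [-24, 1, 0], [-68, 8, 1]].

[[1, 0, 0], [-24, 1, 0], [-68, 8, 1]]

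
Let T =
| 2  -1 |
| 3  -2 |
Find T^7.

T² = I (check: tr T = 0 and det T = -1), so T^7 = T since 7 is odd.

[[2, -1], [3, -2]]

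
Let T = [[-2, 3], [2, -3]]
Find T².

[[10, -15], [-10, 15]]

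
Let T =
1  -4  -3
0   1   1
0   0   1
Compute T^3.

[[1, -12, -21], [0, 1, 3], [0, 0, 1]]

T = I + N where N = [[0, -4, -3], [0, 0, 1], [0, 0, 0]] is strictly upper-triangular, so N^3 = 0.
(I + N)^3 = I + 3·N + 3·N^2 = [[1, -12, -21], [0, 1, 3], [0, 0, 1]].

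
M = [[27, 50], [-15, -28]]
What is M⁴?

[[-309, -650], [195, 406]]

tr M = -1 and det M = -6, so the characteristic polynomial is λ² − (-1)λ + (-6) with roots -3 and 2.
Eigenvectors give P = [[5, 2], [-3, -1]] with P⁻¹ = [[-1, -2], [3, 5]], and M = P·diag(-3, 2)·P⁻¹.
Then M⁴ = P·diag(81, 16)·P⁻¹ = [[405, 32], [-243, -16]] · [[-1, -2], [3, 5]] = [[-309, -650], [195, 406]].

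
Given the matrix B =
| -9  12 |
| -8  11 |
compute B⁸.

[[-13119, 19680], [-13120, 19681]]

tr B = 2 and det B = -3, so the characteristic polynomial is λ² − (2)λ + (-3) with roots -1 and 3.
Eigenvectors give P = [[3, 1], [2, 1]] with P⁻¹ = [[1, -1], [-2, 3]], and B = P·diag(-1, 3)·P⁻¹.
Then B⁸ = P·diag(1, 6561)·P⁻¹ = [[3, 6561], [2, 6561]] · [[1, -1], [-2, 3]] = [[-13119, 19680], [-13120, 19681]].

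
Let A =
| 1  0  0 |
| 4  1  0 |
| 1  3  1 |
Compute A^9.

A = I + N where N = [[0, 0, 0], [4, 0, 0], [1, 3, 0]] is strictly lower-triangular, so N^3 = 0.
(I + N)^9 = I + 9·N + 36·N^2 = [[1, 0, 0], [36, 1, 0], [441, 27, 1]].

[[1, 0, 0], [36, 1, 0], [441, 27, 1]]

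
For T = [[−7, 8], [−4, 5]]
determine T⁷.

[[−4375, 4376], [−2188, 2189]]

tr T = −2 and det T = −3, so the characteristic polynomial is λ² − (−2)λ + (−3) with roots 1 and −3.
Eigenvectors give P = [[−1, 2], [−1, 1]] with P⁻¹ = [[1, −2], [1, −1]], and T = P·diag(1, −3)·P⁻¹.
Then T⁷ = P·diag(1, −2187)·P⁻¹ = [[−1, −4374], [−1, −2187]] · [[1, −2], [1, −1]] = [[−4375, 4376], [−2188, 2189]].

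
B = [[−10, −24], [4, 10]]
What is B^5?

tr B = 0 and det B = −4, so the characteristic polynomial is λ² − (0)λ + (−4) with roots 2 and −2.
Eigenvectors give P = [[−2, −3], [1, 1]] with P⁻¹ = [[1, 3], [−1, −2]], and B = P·diag(2, −2)·P⁻¹.
Then B^5 = P·diag(32, −32)·P⁻¹ = [[−64, 96], [32, −32]] · [[1, 3], [−1, −2]] = [[−160, −384], [64, 160]].

[[−160, −384], [64, 160]]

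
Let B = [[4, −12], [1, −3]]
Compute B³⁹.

[[4, −12], [1, −3]]

B² = B (a projection; rank 1, trace 1), so B³⁹ = B.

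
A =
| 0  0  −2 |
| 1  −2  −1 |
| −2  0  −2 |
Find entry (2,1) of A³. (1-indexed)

A² = [[4, 0, 4], [0, 4, 2], [4, 0, 8]]
A³ = [[−8, 0, −16], [0, −8, −8], [−16, 0, −24]]

0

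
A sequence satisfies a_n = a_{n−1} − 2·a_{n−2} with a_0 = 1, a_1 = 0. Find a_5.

6

With companion matrix B = [[1, −2], [1, 0]], [a_n, a_{n−1}]ᵀ = B·[a_{n−1}, a_{n−2}]ᵀ, so [a_5, a_4]ᵀ = B⁴·[a_1, a_0]ᵀ.
B⁴ = [[−1, 6], [−3, 2]], giving [a_5, a_4]ᵀ = [[6], [2]].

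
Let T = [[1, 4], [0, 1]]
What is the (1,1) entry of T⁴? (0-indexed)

1

T = I + N where N = [[0, 4], [0, 0]] is strictly upper-triangular, so N² = 0.
(I + N)⁴ = I + 4·N = [[1, 16], [0, 1]].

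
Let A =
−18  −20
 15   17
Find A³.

[[−132, −140], [105, 113]]

tr A = −1 and det A = −6, so the characteristic polynomial is λ² − (−1)λ + (−6) with roots 2 and −3.
Eigenvectors give P = [[−1, 4], [1, −3]] with P⁻¹ = [[3, 4], [1, 1]], and A = P·diag(2, −3)·P⁻¹.
Then A³ = P·diag(8, −27)·P⁻¹ = [[−8, −108], [8, 81]] · [[3, 4], [1, 1]] = [[−132, −140], [105, 113]].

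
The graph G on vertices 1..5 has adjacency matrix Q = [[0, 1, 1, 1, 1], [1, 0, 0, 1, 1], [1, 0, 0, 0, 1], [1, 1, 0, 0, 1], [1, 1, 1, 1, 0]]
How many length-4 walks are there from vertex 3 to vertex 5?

17

The number of length-4 walks from vertex 3 to vertex 5 is entry (3,5) of Q^4, where Q is the adjacency matrix.
Q^2 = [[4, 2, 1, 2, 3], [2, 3, 2, 2, 2], [1, 2, 2, 2, 1], [2, 2, 2, 3, 2], [3, 2, 1, 2, 4]]
Q^3 = [[8, 9, 7, 9, 9], [9, 6, 4, 7, 9], [7, 4, 2, 4, 7], [9, 7, 4, 6, 9], [9, 9, 7, 9, 8]]
Q^4 = [[34, 26, 17, 26, 33], [26, 25, 18, 24, 26], [17, 18, 14, 18, 17], [26, 24, 18, 25, 26], [33, 26, 17, 26, 34]]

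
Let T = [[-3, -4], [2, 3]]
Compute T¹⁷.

[[-3, -4], [2, 3]]

T² = I (check: tr T = 0 and det T = -1), so T¹⁷ = T since 17 is odd.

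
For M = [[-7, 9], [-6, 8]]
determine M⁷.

[[-259, 387], [-258, 386]]

tr M = 1 and det M = -2, so the characteristic polynomial is λ² − (1)λ + (-2) with roots 2 and -1.
Eigenvectors give P = [[-1, -3], [-1, -2]] with P⁻¹ = [[2, -3], [-1, 1]], and M = P·diag(2, -1)·P⁻¹.
Then M⁷ = P·diag(128, -1)·P⁻¹ = [[-128, 3], [-128, 2]] · [[2, -3], [-1, 1]] = [[-259, 387], [-258, 386]].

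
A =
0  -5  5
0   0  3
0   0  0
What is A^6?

A is strictly triangular, hence nilpotent: A^3 = 0, so A^6 = 0.

[[0, 0, 0], [0, 0, 0], [0, 0, 0]]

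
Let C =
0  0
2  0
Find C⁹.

[[0, 0], [0, 0]]

C is strictly triangular, hence nilpotent: C² = 0, so C⁹ = 0.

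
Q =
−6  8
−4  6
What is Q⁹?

[[−1536, 2048], [−1024, 1536]]

tr Q = 0 and det Q = −4, so the characteristic polynomial is λ² − (0)λ + (−4) with roots −2 and 2.
Eigenvectors give P = [[2, −1], [1, −1]] with P⁻¹ = [[1, −1], [1, −2]], and Q = P·diag(−2, 2)·P⁻¹.
Then Q⁹ = P·diag(−512, 512)·P⁻¹ = [[−1024, −512], [−512, −512]] · [[1, −1], [1, −2]] = [[−1536, 2048], [−1024, 1536]].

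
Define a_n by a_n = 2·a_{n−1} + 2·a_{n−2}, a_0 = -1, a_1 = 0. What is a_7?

-240

With companion matrix A = [[2, 2], [1, 0]], [a_n, a_{n−1}]ᵀ = A·[a_{n−1}, a_{n−2}]ᵀ, so [a_7, a_6]ᵀ = A^6·[a_1, a_0]ᵀ.
A^6 = [[328, 240], [120, 88]], giving [a_7, a_6]ᵀ = [[-240], [-88]].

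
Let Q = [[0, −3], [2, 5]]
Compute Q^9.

tr Q = 5 and det Q = 6, so the characteristic polynomial is λ² − (5)λ + (6) with roots 2 and 3.
Eigenvectors give P = [[−3, 1], [2, −1]] with P⁻¹ = [[−1, −1], [−2, −3]], and Q = P·diag(2, 3)·P⁻¹.
Then Q^9 = P·diag(512, 19683)·P⁻¹ = [[−1536, 19683], [1024, −19683]] · [[−1, −1], [−2, −3]] = [[−37830, −57513], [38342, 58025]].

[[−37830, −57513], [38342, 58025]]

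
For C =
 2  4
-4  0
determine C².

[[-12, 8], [-8, -16]]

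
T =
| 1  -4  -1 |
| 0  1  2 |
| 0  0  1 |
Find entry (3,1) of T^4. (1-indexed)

0

T = I + N where N = [[0, -4, -1], [0, 0, 2], [0, 0, 0]] is strictly upper-triangular, so N^3 = 0.
(I + N)^4 = I + 4·N + 6·N^2 = [[1, -16, -52], [0, 1, 8], [0, 0, 1]].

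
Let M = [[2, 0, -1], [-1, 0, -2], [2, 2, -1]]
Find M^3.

[[4, -2, 3], [-2, 6, 11], [-8, -10, 9]]

M^2 = [[2, -2, -1], [-6, -4, 3], [0, -2, -5]]
M^3 = [[4, -2, 3], [-2, 6, 11], [-8, -10, 9]]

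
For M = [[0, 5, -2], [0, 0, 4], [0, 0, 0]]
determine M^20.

[[0, 0, 0], [0, 0, 0], [0, 0, 0]]

M is strictly triangular, hence nilpotent: M^3 = 0, so M^20 = 0.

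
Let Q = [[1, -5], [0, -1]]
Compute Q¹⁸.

Q² = I (check: tr Q = 0 and det Q = -1), so Q¹⁸ = I since 18 is even.

[[1, 0], [0, 1]]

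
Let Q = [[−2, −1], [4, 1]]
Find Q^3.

Q^2 = [[0, 1], [−4, −3]]
Q^3 = [[4, 1], [−4, 1]]

[[4, 1], [−4, 1]]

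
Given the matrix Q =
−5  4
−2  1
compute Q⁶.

tr Q = −4 and det Q = 3, so the characteristic polynomial is λ² − (−4)λ + (3) with roots −3 and −1.
Eigenvectors give P = [[2, −1], [1, −1]] with P⁻¹ = [[1, −1], [1, −2]], and Q = P·diag(−3, −1)·P⁻¹.
Then Q⁶ = P·diag(729, 1)·P⁻¹ = [[1458, −1], [729, −1]] · [[1, −1], [1, −2]] = [[1457, −1456], [728, −727]].

[[1457, −1456], [728, −727]]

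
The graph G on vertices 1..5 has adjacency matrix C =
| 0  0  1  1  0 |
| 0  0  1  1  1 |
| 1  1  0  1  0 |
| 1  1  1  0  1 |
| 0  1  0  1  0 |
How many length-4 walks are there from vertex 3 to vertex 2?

14

The number of length-4 walks from vertex 3 to vertex 2 is entry (3,2) of C^4, where C is the adjacency matrix.
C^2 = [[2, 2, 1, 1, 1], [2, 3, 1, 2, 1], [1, 1, 3, 2, 2], [1, 2, 2, 4, 1], [1, 1, 2, 1, 2]]
C^3 = [[2, 3, 5, 6, 3], [3, 4, 7, 7, 5], [5, 7, 4, 7, 3], [6, 7, 7, 6, 6], [3, 5, 3, 6, 2]]
C^4 = [[11, 14, 11, 13, 9], [14, 19, 14, 19, 11], [11, 14, 19, 19, 14], [13, 19, 19, 26, 13], [9, 11, 14, 13, 11]]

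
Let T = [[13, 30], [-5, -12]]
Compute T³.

tr T = 1 and det T = -6, so the characteristic polynomial is λ² − (1)λ + (-6) with roots 3 and -2.
Eigenvectors give P = [[-3, -2], [1, 1]] with P⁻¹ = [[-1, -2], [1, 3]], and T = P·diag(3, -2)·P⁻¹.
Then T³ = P·diag(27, -8)·P⁻¹ = [[-81, 16], [27, -8]] · [[-1, -2], [1, 3]] = [[97, 210], [-35, -78]].

[[97, 210], [-35, -78]]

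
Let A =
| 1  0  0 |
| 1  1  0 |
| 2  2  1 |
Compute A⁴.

[[1, 0, 0], [4, 1, 0], [20, 8, 1]]

A = I + N where N = [[0, 0, 0], [1, 0, 0], [2, 2, 0]] is strictly lower-triangular, so N³ = 0.
(I + N)⁴ = I + 4·N + 6·N² = [[1, 0, 0], [4, 1, 0], [20, 8, 1]].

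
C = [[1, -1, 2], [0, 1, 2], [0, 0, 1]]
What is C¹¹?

C = I + N where N = [[0, -1, 2], [0, 0, 2], [0, 0, 0]] is strictly upper-triangular, so N³ = 0.
(I + N)¹¹ = I + 11·N + 55·N² = [[1, -11, -88], [0, 1, 22], [0, 0, 1]].

[[1, -11, -88], [0, 1, 22], [0, 0, 1]]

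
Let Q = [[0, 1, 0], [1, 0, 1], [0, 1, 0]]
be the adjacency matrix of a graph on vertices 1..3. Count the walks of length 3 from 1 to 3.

0

The number of length-3 walks from vertex 1 to vertex 3 is entry (1,3) of Q^3, where Q is the adjacency matrix.
Q^2 = [[1, 0, 1], [0, 2, 0], [1, 0, 1]]
Q^3 = [[0, 2, 0], [2, 0, 2], [0, 2, 0]]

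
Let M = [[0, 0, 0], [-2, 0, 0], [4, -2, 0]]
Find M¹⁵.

[[0, 0, 0], [0, 0, 0], [0, 0, 0]]

M is strictly triangular, hence nilpotent: M³ = 0, so M¹⁵ = 0.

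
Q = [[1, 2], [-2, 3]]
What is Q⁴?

Q² = [[-3, 8], [-8, 5]]
Q³ = [[-19, 18], [-18, -1]]
Q⁴ = [[-55, 16], [-16, -39]]

[[-55, 16], [-16, -39]]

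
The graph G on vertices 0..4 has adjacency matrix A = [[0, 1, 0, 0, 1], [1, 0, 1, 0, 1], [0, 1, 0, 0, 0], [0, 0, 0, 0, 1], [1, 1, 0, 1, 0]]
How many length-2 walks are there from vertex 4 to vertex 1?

1

The number of length-2 walks from vertex 4 to vertex 1 is entry (4,1) of A², where A is the adjacency matrix.
A² = [[2, 1, 1, 1, 1], [1, 3, 0, 1, 1], [1, 0, 1, 0, 1], [1, 1, 0, 1, 0], [1, 1, 1, 0, 3]]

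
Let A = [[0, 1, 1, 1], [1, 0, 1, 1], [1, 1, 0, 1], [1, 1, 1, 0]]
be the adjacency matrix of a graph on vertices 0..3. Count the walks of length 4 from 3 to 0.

20

The number of length-4 walks from vertex 3 to vertex 0 is entry (3,0) of A⁴, where A is the adjacency matrix.
A² = [[3, 2, 2, 2], [2, 3, 2, 2], [2, 2, 3, 2], [2, 2, 2, 3]]
A³ = [[6, 7, 7, 7], [7, 6, 7, 7], [7, 7, 6, 7], [7, 7, 7, 6]]
A⁴ = [[21, 20, 20, 20], [20, 21, 20, 20], [20, 20, 21, 20], [20, 20, 20, 21]]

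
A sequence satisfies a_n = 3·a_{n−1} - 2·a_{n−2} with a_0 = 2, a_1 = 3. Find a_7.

129

With companion matrix B = [[3, -2], [1, 0]], [a_n, a_{n−1}]ᵀ = B·[a_{n−1}, a_{n−2}]ᵀ, so [a_7, a_6]ᵀ = B⁶·[a_1, a_0]ᵀ.
B⁶ = [[127, -126], [63, -62]], giving [a_7, a_6]ᵀ = [[129], [65]].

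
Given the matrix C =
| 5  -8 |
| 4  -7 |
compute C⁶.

[[-727, 1456], [-728, 1457]]

tr C = -2 and det C = -3, so the characteristic polynomial is λ² − (-2)λ + (-3) with roots -3 and 1.
Eigenvectors give P = [[1, -2], [1, -1]] with P⁻¹ = [[-1, 2], [-1, 1]], and C = P·diag(-3, 1)·P⁻¹.
Then C⁶ = P·diag(729, 1)·P⁻¹ = [[729, -2], [729, -1]] · [[-1, 2], [-1, 1]] = [[-727, 1456], [-728, 1457]].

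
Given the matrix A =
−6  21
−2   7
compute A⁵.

A² = A (a projection; rank 1, trace 1), so A⁵ = A.

[[−6, 21], [−2, 7]]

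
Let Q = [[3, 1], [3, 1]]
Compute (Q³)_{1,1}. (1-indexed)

Q² = [[12, 4], [12, 4]]
Q³ = [[48, 16], [48, 16]]

48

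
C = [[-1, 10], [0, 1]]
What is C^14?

[[1, 0], [0, 1]]

C² = I (check: tr C = 0 and det C = -1), so C^14 = I since 14 is even.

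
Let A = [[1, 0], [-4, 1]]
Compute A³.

[[1, 0], [-12, 1]]

A = I + N where N = [[0, 0], [-4, 0]] is strictly lower-triangular, so N² = 0.
(I + N)³ = I + 3·N = [[1, 0], [-12, 1]].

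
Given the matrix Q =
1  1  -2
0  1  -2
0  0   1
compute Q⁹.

Q = I + N where N = [[0, 1, -2], [0, 0, -2], [0, 0, 0]] is strictly upper-triangular, so N³ = 0.
(I + N)⁹ = I + 9·N + 36·N² = [[1, 9, -90], [0, 1, -18], [0, 0, 1]].

[[1, 9, -90], [0, 1, -18], [0, 0, 1]]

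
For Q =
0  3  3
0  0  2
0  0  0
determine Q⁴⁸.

Q is strictly triangular, hence nilpotent: Q³ = 0, so Q⁴⁸ = 0.

[[0, 0, 0], [0, 0, 0], [0, 0, 0]]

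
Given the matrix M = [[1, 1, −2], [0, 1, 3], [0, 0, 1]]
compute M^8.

[[1, 8, 68], [0, 1, 24], [0, 0, 1]]

M = I + N where N = [[0, 1, −2], [0, 0, 3], [0, 0, 0]] is strictly upper-triangular, so N^3 = 0.
(I + N)^8 = I + 8·N + 28·N^2 = [[1, 8, 68], [0, 1, 24], [0, 0, 1]].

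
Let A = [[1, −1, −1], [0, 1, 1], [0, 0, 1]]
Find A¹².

A = I + N where N = [[0, −1, −1], [0, 0, 1], [0, 0, 0]] is strictly upper-triangular, so N³ = 0.
(I + N)¹² = I + 12·N + 66·N² = [[1, −12, −78], [0, 1, 12], [0, 0, 1]].

[[1, −12, −78], [0, 1, 12], [0, 0, 1]]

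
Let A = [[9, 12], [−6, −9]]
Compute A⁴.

tr A = 0 and det A = −9, so the characteristic polynomial is λ² − (0)λ + (−9) with roots 3 and −3.
Eigenvectors give P = [[−2, −1], [1, 1]] with P⁻¹ = [[−1, −1], [1, 2]], and A = P·diag(3, −3)·P⁻¹.
Then A⁴ = P·diag(81, 81)·P⁻¹ = [[−162, −81], [81, 81]] · [[−1, −1], [1, 2]] = [[81, 0], [0, 81]].

[[81, 0], [0, 81]]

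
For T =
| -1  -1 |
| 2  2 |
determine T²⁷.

T² = T (a projection; rank 1, trace 1), so T²⁷ = T.

[[-1, -1], [2, 2]]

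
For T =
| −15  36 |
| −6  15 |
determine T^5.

[[−1215, 2916], [−486, 1215]]

tr T = 0 and det T = −9, so the characteristic polynomial is λ² − (0)λ + (−9) with roots 3 and −3.
Eigenvectors give P = [[2, 3], [1, 1]] with P⁻¹ = [[−1, 3], [1, −2]], and T = P·diag(3, −3)·P⁻¹.
Then T^5 = P·diag(243, −243)·P⁻¹ = [[486, −729], [243, −243]] · [[−1, 3], [1, −2]] = [[−1215, 2916], [−486, 1215]].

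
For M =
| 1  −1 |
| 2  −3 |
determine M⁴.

[[−7, 12], [−24, 41]]

M² = [[−1, 2], [−4, 7]]
M³ = [[3, −5], [10, −17]]
M⁴ = [[−7, 12], [−24, 41]]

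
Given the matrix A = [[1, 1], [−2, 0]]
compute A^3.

[[−3, −1], [2, −2]]

A^2 = [[−1, 1], [−2, −2]]
A^3 = [[−3, −1], [2, −2]]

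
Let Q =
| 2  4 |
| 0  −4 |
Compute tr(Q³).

Q² = [[4, −8], [0, 16]]
Q³ = [[8, 48], [0, −64]]

−56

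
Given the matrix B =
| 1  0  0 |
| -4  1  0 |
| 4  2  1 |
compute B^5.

B = I + N where N = [[0, 0, 0], [-4, 0, 0], [4, 2, 0]] is strictly lower-triangular, so N^3 = 0.
(I + N)^5 = I + 5·N + 10·N^2 = [[1, 0, 0], [-20, 1, 0], [-60, 10, 1]].

[[1, 0, 0], [-20, 1, 0], [-60, 10, 1]]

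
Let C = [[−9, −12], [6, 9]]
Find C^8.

[[6561, 0], [0, 6561]]

tr C = 0 and det C = −9, so the characteristic polynomial is λ² − (0)λ + (−9) with roots −3 and 3.
Eigenvectors give P = [[−2, −1], [1, 1]] with P⁻¹ = [[−1, −1], [1, 2]], and C = P·diag(−3, 3)·P⁻¹.
Then C^8 = P·diag(6561, 6561)·P⁻¹ = [[−13122, −6561], [6561, 6561]] · [[−1, −1], [1, 2]] = [[6561, 0], [0, 6561]].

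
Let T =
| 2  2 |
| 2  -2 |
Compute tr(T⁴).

T² = [[8, 0], [0, 8]]
T³ = [[16, 16], [16, -16]]
T⁴ = [[64, 0], [0, 64]]

128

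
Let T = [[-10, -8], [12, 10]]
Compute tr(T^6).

128

tr T = 0 and det T = -4, so the characteristic polynomial is λ² − (0)λ + (-4) with roots -2 and 2.
Eigenvectors give P = [[1, 2], [-1, -3]] with P⁻¹ = [[3, 2], [-1, -1]], and T = P·diag(-2, 2)·P⁻¹.
Then T^6 = P·diag(64, 64)·P⁻¹ = [[64, 128], [-64, -192]] · [[3, 2], [-1, -1]] = [[64, 0], [0, 64]].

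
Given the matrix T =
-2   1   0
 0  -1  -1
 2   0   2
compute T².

[[4, -3, -1], [-2, 1, -1], [0, 2, 4]]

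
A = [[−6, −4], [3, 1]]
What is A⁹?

tr A = −5 and det A = 6, so the characteristic polynomial is λ² − (−5)λ + (6) with roots −2 and −3.
Eigenvectors give P = [[1, −4], [−1, 3]] with P⁻¹ = [[−3, −4], [−1, −1]], and A = P·diag(−2, −3)·P⁻¹.
Then A⁹ = P·diag(−512, −19683)·P⁻¹ = [[−512, 78732], [512, −59049]] · [[−3, −4], [−1, −1]] = [[−77196, −76684], [57513, 57001]].

[[−77196, −76684], [57513, 57001]]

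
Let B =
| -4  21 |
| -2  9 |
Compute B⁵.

[[-1234, 4431], [-422, 1509]]

tr B = 5 and det B = 6, so the characteristic polynomial is λ² − (5)λ + (6) with roots 3 and 2.
Eigenvectors give P = [[3, 7], [1, 2]] with P⁻¹ = [[-2, 7], [1, -3]], and B = P·diag(3, 2)·P⁻¹.
Then B⁵ = P·diag(243, 32)·P⁻¹ = [[729, 224], [243, 64]] · [[-2, 7], [1, -3]] = [[-1234, 4431], [-422, 1509]].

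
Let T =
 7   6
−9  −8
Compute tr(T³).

tr T = −1 and det T = −2, so the characteristic polynomial is λ² − (−1)λ + (−2) with roots 1 and −2.
Eigenvectors give P = [[−1, −2], [1, 3]] with P⁻¹ = [[−3, −2], [1, 1]], and T = P·diag(1, −2)·P⁻¹.
Then T³ = P·diag(1, −8)·P⁻¹ = [[−1, 16], [1, −24]] · [[−3, −2], [1, 1]] = [[19, 18], [−27, −26]].

−7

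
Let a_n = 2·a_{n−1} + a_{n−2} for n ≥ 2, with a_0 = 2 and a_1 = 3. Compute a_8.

With companion matrix A = [[2, 1], [1, 0]], [a_n, a_{n−1}]ᵀ = A·[a_{n−1}, a_{n−2}]ᵀ, so [a_8, a_7]ᵀ = A⁷·[a_1, a_0]ᵀ.
A⁷ = [[408, 169], [169, 70]], giving [a_8, a_7]ᵀ = [[1562], [647]].

1562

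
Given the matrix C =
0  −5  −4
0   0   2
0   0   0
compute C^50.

C is strictly triangular, hence nilpotent: C^3 = 0, so C^50 = 0.

[[0, 0, 0], [0, 0, 0], [0, 0, 0]]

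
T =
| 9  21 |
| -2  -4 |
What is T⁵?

tr T = 5 and det T = 6, so the characteristic polynomial is λ² − (5)λ + (6) with roots 2 and 3.
Eigenvectors give P = [[-3, 7], [1, -2]] with P⁻¹ = [[2, 7], [1, 3]], and T = P·diag(2, 3)·P⁻¹.
Then T⁵ = P·diag(32, 243)·P⁻¹ = [[-96, 1701], [32, -486]] · [[2, 7], [1, 3]] = [[1509, 4431], [-422, -1234]].

[[1509, 4431], [-422, -1234]]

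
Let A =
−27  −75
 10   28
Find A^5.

[[−1407, −4125], [550, 1618]]

tr A = 1 and det A = −6, so the characteristic polynomial is λ² − (1)λ + (−6) with roots −2 and 3.
Eigenvectors give P = [[−3, −5], [1, 2]] with P⁻¹ = [[−2, −5], [1, 3]], and A = P·diag(−2, 3)·P⁻¹.
Then A^5 = P·diag(−32, 243)·P⁻¹ = [[96, −1215], [−32, 486]] · [[−2, −5], [1, 3]] = [[−1407, −4125], [550, 1618]].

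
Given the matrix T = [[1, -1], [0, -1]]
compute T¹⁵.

T² = I (check: tr T = 0 and det T = -1), so T¹⁵ = T since 15 is odd.

[[1, -1], [0, -1]]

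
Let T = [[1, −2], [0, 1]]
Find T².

[[1, −4], [0, 1]]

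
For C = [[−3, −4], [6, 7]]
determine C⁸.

[[−13119, −13120], [19680, 19681]]

tr C = 4 and det C = 3, so the characteristic polynomial is λ² − (4)λ + (3) with roots 3 and 1.
Eigenvectors give P = [[2, 1], [−3, −1]] with P⁻¹ = [[−1, −1], [3, 2]], and C = P·diag(3, 1)·P⁻¹.
Then C⁸ = P·diag(6561, 1)·P⁻¹ = [[13122, 1], [−19683, −1]] · [[−1, −1], [3, 2]] = [[−13119, −13120], [19680, 19681]].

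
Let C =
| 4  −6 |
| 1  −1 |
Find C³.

[[22, −42], [7, −13]]

tr C = 3 and det C = 2, so the characteristic polynomial is λ² − (3)λ + (2) with roots 1 and 2.
Eigenvectors give P = [[−2, −3], [−1, −1]] with P⁻¹ = [[1, −3], [−1, 2]], and C = P·diag(1, 2)·P⁻¹.
Then C³ = P·diag(1, 8)·P⁻¹ = [[−2, −24], [−1, −8]] · [[1, −3], [−1, 2]] = [[22, −42], [7, −13]].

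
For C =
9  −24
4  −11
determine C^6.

[[−1455, 4368], [−728, 2185]]

tr C = −2 and det C = −3, so the characteristic polynomial is λ² − (−2)λ + (−3) with roots 1 and −3.
Eigenvectors give P = [[−3, −2], [−1, −1]] with P⁻¹ = [[−1, 2], [1, −3]], and C = P·diag(1, −3)·P⁻¹.
Then C^6 = P·diag(1, 729)·P⁻¹ = [[−3, −1458], [−1, −729]] · [[−1, 2], [1, −3]] = [[−1455, 4368], [−728, 2185]].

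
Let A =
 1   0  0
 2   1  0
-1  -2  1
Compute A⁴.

[[1, 0, 0], [8, 1, 0], [-28, -8, 1]]

A = I + N where N = [[0, 0, 0], [2, 0, 0], [-1, -2, 0]] is strictly lower-triangular, so N³ = 0.
(I + N)⁴ = I + 4·N + 6·N² = [[1, 0, 0], [8, 1, 0], [-28, -8, 1]].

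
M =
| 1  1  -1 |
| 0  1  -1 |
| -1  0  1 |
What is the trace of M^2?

5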